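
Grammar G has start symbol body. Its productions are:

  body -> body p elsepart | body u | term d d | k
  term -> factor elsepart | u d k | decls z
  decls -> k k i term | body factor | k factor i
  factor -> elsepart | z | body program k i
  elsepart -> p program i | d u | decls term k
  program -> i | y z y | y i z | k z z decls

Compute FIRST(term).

From term -> factor elsepart: add FIRST(factor) = { d, k, p, u, z }.
term -> u d k contributes {u}.
From term -> decls z: add FIRST(decls) = { d, k, p, u, z }.
Union: FIRST(term) = { d, k, p, u, z }.

{ d, k, p, u, z }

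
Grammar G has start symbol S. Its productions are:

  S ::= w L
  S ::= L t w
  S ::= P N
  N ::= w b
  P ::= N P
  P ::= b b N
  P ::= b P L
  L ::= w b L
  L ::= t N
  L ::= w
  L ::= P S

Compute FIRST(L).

L ::= w b L contributes {w}.
L ::= t N contributes {t}.
L ::= w contributes {w}.
From L ::= P S: add FIRST(P) = { b, w }.
Union: FIRST(L) = { b, t, w }.

{ b, t, w }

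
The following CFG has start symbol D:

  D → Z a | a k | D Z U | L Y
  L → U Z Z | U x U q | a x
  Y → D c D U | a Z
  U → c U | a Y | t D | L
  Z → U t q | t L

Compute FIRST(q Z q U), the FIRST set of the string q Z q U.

{ q }

q is a terminal; add {q} and stop.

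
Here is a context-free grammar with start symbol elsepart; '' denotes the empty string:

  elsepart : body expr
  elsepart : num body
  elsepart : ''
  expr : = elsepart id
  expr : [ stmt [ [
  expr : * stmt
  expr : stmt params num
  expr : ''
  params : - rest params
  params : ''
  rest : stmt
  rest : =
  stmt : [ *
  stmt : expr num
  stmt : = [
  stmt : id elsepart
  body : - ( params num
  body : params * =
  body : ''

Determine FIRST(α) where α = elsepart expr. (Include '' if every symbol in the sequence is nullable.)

Add FIRST(elsepart)\{''} = { *, -, =, [, id, num }; elsepart is nullable, continue.
Add FIRST(expr)\{''} = { *, =, [, id, num }; expr is nullable, continue.
Every symbol is nullable, so include ''.

{ *, -, =, [, id, num, '' }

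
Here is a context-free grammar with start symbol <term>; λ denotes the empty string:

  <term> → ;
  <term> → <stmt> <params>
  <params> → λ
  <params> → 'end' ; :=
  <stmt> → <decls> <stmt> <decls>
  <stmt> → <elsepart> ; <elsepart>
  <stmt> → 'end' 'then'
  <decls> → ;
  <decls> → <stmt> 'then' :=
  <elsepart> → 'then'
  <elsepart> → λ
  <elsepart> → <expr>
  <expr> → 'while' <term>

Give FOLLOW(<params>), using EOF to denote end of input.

In <term> → <stmt> <params>: <params> is at the end, add FOLLOW(<term>) = { EOF, 'end', 'then', 'while', ; }.
Union: FOLLOW(<params>) = { EOF, 'end', 'then', 'while', ; }.

{ EOF, 'end', 'then', 'while', ; }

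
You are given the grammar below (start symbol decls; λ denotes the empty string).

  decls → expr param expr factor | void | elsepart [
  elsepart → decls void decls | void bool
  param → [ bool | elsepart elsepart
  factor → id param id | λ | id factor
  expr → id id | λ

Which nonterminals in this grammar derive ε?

Directly nullable (have an λ-production): factor, expr.
No other nonterminal has a production whose RHS symbols are all nullable.

{ expr, factor }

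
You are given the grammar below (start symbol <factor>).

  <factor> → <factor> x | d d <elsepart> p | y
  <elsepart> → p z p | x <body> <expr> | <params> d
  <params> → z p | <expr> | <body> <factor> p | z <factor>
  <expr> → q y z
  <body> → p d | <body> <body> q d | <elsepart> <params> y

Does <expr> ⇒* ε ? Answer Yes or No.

No

No nonterminal in this grammar is nullable.
No production of <expr> has an RHS whose symbols are all nullable, so <expr> is not nullable.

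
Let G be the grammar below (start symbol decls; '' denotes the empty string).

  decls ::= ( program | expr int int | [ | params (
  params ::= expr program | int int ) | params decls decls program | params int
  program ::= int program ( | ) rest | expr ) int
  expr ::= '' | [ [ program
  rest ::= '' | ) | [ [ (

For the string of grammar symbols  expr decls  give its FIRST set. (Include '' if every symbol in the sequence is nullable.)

Add FIRST(expr)\{''} = { [ }; expr is nullable, continue.
Add FIRST(decls) = { (, ), [, int }; decls is not nullable, stop.

{ (, ), [, int }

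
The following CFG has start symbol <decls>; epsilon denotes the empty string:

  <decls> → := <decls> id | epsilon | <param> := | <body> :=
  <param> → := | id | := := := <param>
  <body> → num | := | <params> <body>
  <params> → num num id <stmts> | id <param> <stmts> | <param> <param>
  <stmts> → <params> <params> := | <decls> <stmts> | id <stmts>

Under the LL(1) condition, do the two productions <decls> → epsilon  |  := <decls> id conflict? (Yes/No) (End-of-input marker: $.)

Yes

FIRST(epsilon) = { epsilon } and FIRST(:= <decls> id) = { := }.
The first alternative is nullable and FOLLOW(<decls>) = { $, :=, id, num } shares := with FIRST of the second — conflict.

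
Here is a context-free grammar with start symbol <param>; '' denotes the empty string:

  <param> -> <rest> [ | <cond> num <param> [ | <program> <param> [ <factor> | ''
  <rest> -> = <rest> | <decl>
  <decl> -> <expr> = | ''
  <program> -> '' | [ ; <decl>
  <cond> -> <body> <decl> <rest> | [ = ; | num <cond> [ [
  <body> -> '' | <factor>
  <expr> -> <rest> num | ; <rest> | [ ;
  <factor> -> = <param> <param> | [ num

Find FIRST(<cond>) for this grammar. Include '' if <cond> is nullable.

{ ;, =, [, num, '' }

From <cond> -> <body> <decl> <rest>: <body>, <decl>, <rest> nullable, take FIRST(<body>) ∪ FIRST(<decl>) ∪ FIRST(<rest>) = { ;, =, [, num }; also '' since the whole RHS is nullable.
<cond> -> [ = ; contributes {[}.
<cond> -> num <cond> [ [ contributes {num}.
Union: FIRST(<cond>) = { ;, =, [, num, '' }.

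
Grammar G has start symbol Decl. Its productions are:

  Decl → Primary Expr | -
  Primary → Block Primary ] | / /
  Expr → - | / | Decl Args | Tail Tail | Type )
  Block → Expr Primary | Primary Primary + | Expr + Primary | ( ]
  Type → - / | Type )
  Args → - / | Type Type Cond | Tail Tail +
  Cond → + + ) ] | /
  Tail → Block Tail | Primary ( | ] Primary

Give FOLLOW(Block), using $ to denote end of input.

{ (, -, /, ] }

In Primary → Block Primary ]: add FIRST(Primary ]) = { (, -, /, ] }.
In Tail → Block Tail: add FIRST(Tail) = { (, -, /, ] }.
Union: FOLLOW(Block) = { (, -, /, ] }.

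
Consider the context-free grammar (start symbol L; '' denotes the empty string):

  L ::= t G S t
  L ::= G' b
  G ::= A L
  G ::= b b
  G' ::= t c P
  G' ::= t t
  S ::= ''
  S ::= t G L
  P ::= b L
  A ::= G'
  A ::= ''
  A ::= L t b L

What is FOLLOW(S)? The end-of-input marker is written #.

{ t }

In L ::= t G S t: add FIRST(t) = { t }.
Union: FOLLOW(S) = { t }.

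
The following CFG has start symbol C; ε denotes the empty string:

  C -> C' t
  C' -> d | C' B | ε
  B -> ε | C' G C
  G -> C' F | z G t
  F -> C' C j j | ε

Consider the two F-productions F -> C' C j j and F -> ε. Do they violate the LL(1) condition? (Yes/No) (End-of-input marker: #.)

FIRST(C' C j j) = { d, t, z } and FIRST(ε) = { ε }.
The second alternative is nullable and FOLLOW(F) = { d, t, z } shares d with FIRST of the first — conflict.

Yes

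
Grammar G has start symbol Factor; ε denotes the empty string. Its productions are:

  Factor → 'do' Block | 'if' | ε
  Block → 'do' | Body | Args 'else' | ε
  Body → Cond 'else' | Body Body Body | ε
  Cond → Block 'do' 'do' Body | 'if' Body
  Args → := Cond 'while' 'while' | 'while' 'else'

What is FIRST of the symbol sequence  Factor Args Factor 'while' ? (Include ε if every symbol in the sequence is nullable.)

{ 'do', 'if', 'while', := }

Add FIRST(Factor)\{ε} = { 'do', 'if' }; Factor is nullable, continue.
Add FIRST(Args) = { 'while', := }; Args is not nullable, stop.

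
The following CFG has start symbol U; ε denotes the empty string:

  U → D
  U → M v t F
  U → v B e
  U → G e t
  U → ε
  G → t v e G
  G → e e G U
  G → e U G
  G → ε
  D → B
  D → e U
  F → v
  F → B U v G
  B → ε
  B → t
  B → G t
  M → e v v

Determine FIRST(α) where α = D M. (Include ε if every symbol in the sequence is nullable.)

Add FIRST(D)\{ε} = { e, t }; D is nullable, continue.
Add FIRST(M) = { e }; M is not nullable, stop.

{ e, t }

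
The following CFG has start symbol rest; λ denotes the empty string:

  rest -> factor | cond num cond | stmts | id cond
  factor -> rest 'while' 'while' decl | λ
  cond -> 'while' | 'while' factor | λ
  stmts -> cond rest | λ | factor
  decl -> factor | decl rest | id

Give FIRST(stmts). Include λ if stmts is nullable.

{ 'while', id, num, λ }

From stmts -> cond rest: cond, rest nullable, take FIRST(cond) ∪ FIRST(rest) = { 'while', id, num }; also λ since the whole RHS is nullable.
stmts -> λ contributes λ.
From stmts -> factor: add FIRST(factor) = { 'while', id, num, λ } (including λ since factor is nullable).
Union: FIRST(stmts) = { 'while', id, num, λ }.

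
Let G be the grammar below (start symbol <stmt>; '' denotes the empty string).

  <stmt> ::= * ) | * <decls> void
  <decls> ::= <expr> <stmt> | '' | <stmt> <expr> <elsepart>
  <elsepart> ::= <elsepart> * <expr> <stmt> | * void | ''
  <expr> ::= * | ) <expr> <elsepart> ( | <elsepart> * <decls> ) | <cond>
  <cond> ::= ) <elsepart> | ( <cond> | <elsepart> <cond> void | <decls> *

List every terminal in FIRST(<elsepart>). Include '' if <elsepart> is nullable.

{ *, '' }

From <elsepart> ::= <elsepart> * <expr> <stmt>: <elsepart> nullable, take FIRST(<elsepart>) ∪ {*} = { * }.
<elsepart> ::= * void contributes {*}.
<elsepart> ::= '' contributes ''.
Union: FIRST(<elsepart>) = { *, '' }.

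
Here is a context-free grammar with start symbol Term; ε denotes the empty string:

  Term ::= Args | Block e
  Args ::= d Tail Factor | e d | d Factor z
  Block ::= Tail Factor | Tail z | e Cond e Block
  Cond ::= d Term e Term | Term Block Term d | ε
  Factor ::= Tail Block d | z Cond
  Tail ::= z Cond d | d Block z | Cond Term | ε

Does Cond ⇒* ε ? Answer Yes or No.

Cond has an ε-production, so Cond ⇒ ε.

Yes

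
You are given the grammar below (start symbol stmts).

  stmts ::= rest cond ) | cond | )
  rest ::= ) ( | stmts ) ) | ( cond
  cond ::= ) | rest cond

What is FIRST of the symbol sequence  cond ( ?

Add FIRST(cond) = { (, ) }; cond is not nullable, stop.

{ (, ) }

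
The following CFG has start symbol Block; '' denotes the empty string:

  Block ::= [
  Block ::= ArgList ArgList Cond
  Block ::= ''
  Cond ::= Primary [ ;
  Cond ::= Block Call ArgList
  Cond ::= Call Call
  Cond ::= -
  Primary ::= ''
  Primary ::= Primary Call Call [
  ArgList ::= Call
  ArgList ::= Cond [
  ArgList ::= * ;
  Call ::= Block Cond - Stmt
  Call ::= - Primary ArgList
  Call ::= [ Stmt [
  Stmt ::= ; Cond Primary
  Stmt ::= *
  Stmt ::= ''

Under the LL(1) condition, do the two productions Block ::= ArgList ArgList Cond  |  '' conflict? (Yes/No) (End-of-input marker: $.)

FIRST(ArgList ArgList Cond) = { *, -, [ } and FIRST('') = { '' }.
The second alternative is nullable and FOLLOW(Block) = { $, *, -, [ } shares * with FIRST of the first — conflict.

Yes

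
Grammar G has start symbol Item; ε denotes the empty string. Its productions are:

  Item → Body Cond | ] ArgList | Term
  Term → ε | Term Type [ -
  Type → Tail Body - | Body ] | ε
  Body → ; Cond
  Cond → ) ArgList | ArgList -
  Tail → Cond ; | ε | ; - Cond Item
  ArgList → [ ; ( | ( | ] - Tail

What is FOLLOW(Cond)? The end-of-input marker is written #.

In Item → Body Cond: Cond is at the end, add FOLLOW(Item) = { #, (, ), -, ;, [, ] }.
In Body → ; Cond: Cond is at the end, add FOLLOW(Body) = { (, ), -, [, ] }.
In Tail → Cond ;: add FIRST(;) = { ; }.
In Tail → ; - Cond Item: add FIRST(Item)\{ε} = { (, ), ;, [, ] }.
  Since Item is nullable, also add FOLLOW(Tail) = { #, (, ), -, ;, [, ] }.
Union: FOLLOW(Cond) = { #, (, ), -, ;, [, ] }.

{ #, (, ), -, ;, [, ] }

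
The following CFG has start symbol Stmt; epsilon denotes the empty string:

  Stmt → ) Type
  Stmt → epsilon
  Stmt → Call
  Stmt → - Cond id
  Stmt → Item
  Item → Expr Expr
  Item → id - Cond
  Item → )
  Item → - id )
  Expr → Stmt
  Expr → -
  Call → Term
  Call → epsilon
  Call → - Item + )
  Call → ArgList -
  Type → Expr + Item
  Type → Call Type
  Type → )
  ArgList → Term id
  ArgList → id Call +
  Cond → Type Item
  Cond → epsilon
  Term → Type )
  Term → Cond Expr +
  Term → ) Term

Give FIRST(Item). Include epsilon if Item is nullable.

{ ), +, -, id, epsilon }

From Item → Expr Expr: Expr, Expr nullable, take FIRST(Expr) ∪ FIRST(Expr) = { ), +, -, id }; also epsilon since the whole RHS is nullable.
Item → id - Cond contributes {id}.
Item → ) contributes {)}.
Item → - id ) contributes {-}.
Union: FIRST(Item) = { ), +, -, id, epsilon }.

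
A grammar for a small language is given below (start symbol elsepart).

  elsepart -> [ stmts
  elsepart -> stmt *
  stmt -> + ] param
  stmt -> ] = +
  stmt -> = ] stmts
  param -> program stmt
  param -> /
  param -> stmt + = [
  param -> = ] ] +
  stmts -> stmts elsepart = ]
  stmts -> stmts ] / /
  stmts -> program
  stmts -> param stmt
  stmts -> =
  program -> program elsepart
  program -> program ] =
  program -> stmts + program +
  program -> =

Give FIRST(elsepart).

{ +, =, [, ] }

elsepart -> [ stmts contributes {[}.
From elsepart -> stmt *: add FIRST(stmt) = { +, =, ] }.
Union: FIRST(elsepart) = { +, =, [, ] }.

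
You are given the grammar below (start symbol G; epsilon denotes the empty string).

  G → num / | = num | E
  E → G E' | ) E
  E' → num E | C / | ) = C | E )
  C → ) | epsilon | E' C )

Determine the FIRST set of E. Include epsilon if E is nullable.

{ ), =, num }

From E → G E': add FIRST(G) = { ), =, num }.
E → ) E contributes {)}.
Union: FIRST(E) = { ), =, num }.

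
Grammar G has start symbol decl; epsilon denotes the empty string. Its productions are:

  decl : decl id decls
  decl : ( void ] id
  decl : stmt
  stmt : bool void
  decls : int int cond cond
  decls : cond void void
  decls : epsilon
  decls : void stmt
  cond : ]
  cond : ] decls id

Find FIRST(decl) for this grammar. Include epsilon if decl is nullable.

{ (, bool }

From decl : decl id decls: add FIRST(decl) = { (, bool }.
decl : ( void ] id contributes {(}.
From decl : stmt: add FIRST(stmt) = { bool }.
Union: FIRST(decl) = { (, bool }.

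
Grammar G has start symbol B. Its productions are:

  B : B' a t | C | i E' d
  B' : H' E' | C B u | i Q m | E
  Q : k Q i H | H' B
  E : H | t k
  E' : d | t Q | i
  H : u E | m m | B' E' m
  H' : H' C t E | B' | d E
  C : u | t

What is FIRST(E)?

From E : H: add FIRST(H) = { d, i, m, t, u }.
E : t k contributes {t}.
Union: FIRST(E) = { d, i, m, t, u }.

{ d, i, m, t, u }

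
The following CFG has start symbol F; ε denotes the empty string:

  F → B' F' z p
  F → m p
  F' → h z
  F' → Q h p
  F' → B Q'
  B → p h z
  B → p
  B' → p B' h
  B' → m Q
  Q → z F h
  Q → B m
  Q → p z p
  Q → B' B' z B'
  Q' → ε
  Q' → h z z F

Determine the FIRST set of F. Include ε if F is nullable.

From F → B' F' z p: add FIRST(B') = { m, p }.
F → m p contributes {m}.
Union: FIRST(F) = { m, p }.

{ m, p }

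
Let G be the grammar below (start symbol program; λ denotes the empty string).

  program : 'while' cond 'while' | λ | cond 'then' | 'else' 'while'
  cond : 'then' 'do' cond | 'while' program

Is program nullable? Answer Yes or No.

program has an λ-production, so program ⇒ λ.

Yes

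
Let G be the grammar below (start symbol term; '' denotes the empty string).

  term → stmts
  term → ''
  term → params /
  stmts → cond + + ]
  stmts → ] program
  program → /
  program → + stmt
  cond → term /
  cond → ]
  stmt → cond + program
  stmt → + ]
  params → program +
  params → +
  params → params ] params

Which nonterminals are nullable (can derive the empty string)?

Directly nullable (have an ''-production): term.
No other nonterminal has a production whose RHS symbols are all nullable.

{ term }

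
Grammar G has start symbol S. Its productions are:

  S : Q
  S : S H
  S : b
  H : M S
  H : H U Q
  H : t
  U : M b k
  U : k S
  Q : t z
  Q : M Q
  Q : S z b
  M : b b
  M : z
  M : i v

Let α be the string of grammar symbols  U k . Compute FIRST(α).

{ b, i, k, z }

Add FIRST(U) = { b, i, k, z }; U is not nullable, stop.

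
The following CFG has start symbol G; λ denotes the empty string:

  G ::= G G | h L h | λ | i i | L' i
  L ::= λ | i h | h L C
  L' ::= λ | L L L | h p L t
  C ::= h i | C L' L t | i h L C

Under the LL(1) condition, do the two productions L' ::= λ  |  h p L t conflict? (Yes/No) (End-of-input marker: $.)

FIRST(λ) = { λ } and FIRST(h p L t) = { h }.
The first alternative is nullable and FOLLOW(L') = { h, i, t } shares h with FIRST of the second — conflict.

Yes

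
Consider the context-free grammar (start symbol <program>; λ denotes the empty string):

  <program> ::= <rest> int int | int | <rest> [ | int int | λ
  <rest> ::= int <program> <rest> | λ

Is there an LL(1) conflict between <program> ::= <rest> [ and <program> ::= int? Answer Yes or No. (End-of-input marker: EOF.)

FIRST(<rest> [) = { [, int } and FIRST(int) = { int }.
Both contain int, so the two alternatives are not disjoint — LL(1) conflict.

Yes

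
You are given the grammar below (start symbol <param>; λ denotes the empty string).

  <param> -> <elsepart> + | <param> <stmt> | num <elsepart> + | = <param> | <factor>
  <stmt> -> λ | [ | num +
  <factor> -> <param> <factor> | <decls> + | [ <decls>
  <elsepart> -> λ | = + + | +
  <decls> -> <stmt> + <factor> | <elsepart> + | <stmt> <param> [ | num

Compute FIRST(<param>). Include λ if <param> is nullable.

{ +, =, [, num }

From <param> -> <elsepart> +: <elsepart> nullable, take FIRST(<elsepart>) ∪ {+} = { +, = }.
From <param> -> <param> <stmt>: add FIRST(<param>) = { +, =, [, num }.
<param> -> num <elsepart> + contributes {num}.
<param> -> = <param> contributes {=}.
From <param> -> <factor>: add FIRST(<factor>) = { +, =, [, num }.
Union: FIRST(<param>) = { +, =, [, num }.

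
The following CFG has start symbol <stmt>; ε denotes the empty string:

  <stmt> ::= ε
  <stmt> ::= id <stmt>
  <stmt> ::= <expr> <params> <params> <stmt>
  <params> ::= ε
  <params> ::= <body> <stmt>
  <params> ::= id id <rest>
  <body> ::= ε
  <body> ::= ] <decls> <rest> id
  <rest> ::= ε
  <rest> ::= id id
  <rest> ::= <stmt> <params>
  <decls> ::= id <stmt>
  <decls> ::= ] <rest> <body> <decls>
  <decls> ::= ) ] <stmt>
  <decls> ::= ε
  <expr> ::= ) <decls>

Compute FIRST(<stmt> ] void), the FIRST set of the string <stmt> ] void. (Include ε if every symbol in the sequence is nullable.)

{ ), ], id }

Add FIRST(<stmt>)\{ε} = { ), id }; <stmt> is nullable, continue.
] is a terminal; add {]} and stop.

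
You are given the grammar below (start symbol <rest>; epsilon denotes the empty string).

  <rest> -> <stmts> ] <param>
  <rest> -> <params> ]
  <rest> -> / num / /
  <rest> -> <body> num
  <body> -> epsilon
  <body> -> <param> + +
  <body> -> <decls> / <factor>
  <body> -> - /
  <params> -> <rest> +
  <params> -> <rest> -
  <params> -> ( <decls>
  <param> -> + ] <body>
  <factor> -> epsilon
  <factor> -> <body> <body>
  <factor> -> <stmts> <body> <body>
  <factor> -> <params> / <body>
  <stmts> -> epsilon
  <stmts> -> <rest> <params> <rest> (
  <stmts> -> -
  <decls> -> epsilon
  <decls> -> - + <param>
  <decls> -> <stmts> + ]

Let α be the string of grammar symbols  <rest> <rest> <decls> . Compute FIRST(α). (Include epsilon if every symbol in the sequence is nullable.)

Add FIRST(<rest>) = { (, +, -, /, ], num }; <rest> is not nullable, stop.

{ (, +, -, /, ], num }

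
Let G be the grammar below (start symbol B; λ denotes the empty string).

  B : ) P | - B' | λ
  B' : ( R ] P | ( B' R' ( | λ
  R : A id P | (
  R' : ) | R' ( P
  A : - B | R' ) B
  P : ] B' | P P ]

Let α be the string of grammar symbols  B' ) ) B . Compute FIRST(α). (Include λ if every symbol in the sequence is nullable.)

{ (, ) }

Add FIRST(B')\{λ} = { ( }; B' is nullable, continue.
) is a terminal; add {)} and stop.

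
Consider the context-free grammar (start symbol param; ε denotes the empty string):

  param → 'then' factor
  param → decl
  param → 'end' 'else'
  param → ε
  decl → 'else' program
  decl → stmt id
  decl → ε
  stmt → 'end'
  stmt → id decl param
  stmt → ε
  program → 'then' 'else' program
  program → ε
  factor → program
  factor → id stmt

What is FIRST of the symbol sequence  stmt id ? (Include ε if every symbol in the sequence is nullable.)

Add FIRST(stmt)\{ε} = { 'end', id }; stmt is nullable, continue.
id is a terminal; add {id} and stop.

{ 'end', id }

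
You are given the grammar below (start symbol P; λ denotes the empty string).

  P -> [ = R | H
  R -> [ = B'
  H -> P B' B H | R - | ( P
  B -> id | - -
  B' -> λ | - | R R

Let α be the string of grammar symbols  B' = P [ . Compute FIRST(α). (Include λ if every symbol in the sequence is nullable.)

Add FIRST(B')\{λ} = { -, [ }; B' is nullable, continue.
= is a terminal; add {=} and stop.

{ -, =, [ }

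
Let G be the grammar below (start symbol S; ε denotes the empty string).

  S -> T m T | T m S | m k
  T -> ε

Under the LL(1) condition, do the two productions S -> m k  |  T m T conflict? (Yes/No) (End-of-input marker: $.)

Yes

FIRST(m k) = { m } and FIRST(T m T) = { m }.
Both contain m, so the two alternatives are not disjoint — LL(1) conflict.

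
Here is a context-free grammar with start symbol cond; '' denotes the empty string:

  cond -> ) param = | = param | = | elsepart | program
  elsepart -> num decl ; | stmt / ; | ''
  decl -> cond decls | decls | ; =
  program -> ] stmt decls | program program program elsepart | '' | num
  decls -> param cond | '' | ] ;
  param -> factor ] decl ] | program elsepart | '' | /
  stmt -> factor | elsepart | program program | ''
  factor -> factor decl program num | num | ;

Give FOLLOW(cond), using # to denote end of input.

{ #, ), /, ;, =, ], num }

cond is the start symbol, so # ∈ FOLLOW(cond).
In decl -> cond decls: add FIRST(decls)\{''} = { ), /, ;, =, ], num }.
  Since decls is nullable, also add FOLLOW(decl) = { /, ;, ], num }.
In decls -> param cond: cond is at the end, add FOLLOW(decls) = { #, ), /, ;, =, ], num }.
Union: FOLLOW(cond) = { #, ), /, ;, =, ], num }.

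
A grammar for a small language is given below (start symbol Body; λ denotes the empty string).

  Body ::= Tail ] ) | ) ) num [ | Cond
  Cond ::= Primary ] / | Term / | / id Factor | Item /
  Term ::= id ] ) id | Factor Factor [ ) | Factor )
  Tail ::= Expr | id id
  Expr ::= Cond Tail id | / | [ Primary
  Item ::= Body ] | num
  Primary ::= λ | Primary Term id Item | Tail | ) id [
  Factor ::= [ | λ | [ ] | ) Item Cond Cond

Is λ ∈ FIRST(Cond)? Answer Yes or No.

No

Nullable nonterminals: Factor, Primary.
No production of Cond has an RHS whose symbols are all nullable, so Cond is not nullable.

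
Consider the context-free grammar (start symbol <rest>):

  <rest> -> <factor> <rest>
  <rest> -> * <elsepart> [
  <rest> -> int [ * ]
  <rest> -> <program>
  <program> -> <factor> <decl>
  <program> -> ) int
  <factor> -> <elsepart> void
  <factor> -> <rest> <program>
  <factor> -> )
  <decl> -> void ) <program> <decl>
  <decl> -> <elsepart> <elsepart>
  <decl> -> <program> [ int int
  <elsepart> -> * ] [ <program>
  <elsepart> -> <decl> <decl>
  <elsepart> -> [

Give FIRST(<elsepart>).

{ ), *, [, int, void }

<elsepart> -> * ] [ <program> contributes {*}.
From <elsepart> -> <decl> <decl>: add FIRST(<decl>) = { ), *, [, int, void }.
<elsepart> -> [ contributes {[}.
Union: FIRST(<elsepart>) = { ), *, [, int, void }.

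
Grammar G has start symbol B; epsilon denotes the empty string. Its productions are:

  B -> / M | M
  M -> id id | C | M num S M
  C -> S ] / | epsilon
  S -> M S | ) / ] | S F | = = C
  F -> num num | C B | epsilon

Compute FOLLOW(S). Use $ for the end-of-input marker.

{ $, ), /, =, ], id, num }

In M -> M num S M: add FIRST(M)\{epsilon} = { ), =, id, num }.
  Since M is nullable, also add FOLLOW(M) = { $, ), /, =, ], id, num }.
In C -> S ] /: add FIRST(] /) = { ] }.
In S -> M S: S is at the end, add FOLLOW(S) = { $, ), /, =, ], id, num }.
In S -> S F: add FIRST(F)\{epsilon} = { ), /, =, id, num }.
  Since F is nullable, also add FOLLOW(S) = { $, ), /, =, ], id, num }.
Union: FOLLOW(S) = { $, ), /, =, ], id, num }.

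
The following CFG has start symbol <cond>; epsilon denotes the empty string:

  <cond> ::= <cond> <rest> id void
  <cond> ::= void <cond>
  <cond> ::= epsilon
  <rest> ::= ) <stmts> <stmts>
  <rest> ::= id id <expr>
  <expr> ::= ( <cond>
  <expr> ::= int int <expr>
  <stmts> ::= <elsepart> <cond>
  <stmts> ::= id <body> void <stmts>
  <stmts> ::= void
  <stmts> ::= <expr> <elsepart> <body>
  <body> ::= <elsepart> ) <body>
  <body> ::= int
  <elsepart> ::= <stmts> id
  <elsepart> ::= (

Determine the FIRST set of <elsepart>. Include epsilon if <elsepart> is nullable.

From <elsepart> ::= <stmts> id: add FIRST(<stmts>) = { (, id, int, void }.
<elsepart> ::= ( contributes {(}.
Union: FIRST(<elsepart>) = { (, id, int, void }.

{ (, id, int, void }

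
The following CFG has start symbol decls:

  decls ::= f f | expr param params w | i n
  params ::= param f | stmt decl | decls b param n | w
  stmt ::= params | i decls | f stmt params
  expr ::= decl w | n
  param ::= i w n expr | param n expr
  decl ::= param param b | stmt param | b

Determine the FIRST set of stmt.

{ b, f, i, n, w }

From stmt ::= params: add FIRST(params) = { b, f, i, n, w }.
stmt ::= i decls contributes {i}.
stmt ::= f stmt params contributes {f}.
Union: FIRST(stmt) = { b, f, i, n, w }.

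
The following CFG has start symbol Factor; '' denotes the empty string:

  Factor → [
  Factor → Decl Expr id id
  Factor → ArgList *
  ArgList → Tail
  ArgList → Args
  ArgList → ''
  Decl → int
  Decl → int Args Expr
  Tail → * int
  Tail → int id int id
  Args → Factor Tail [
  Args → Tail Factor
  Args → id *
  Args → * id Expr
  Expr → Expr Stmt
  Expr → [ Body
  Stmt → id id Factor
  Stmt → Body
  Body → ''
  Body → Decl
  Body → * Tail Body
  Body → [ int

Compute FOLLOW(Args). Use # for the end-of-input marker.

In ArgList → Args: Args is at the end, add FOLLOW(ArgList) = { * }.
In Decl → int Args Expr: add FIRST(Expr) = { [ }.
Union: FOLLOW(Args) = { *, [ }.

{ *, [ }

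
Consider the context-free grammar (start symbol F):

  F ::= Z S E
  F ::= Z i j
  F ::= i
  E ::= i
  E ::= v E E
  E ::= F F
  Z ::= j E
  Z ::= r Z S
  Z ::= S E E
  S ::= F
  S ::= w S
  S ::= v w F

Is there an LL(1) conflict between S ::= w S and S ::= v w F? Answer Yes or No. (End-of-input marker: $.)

No

FIRST(w S) = { w } and FIRST(v w F) = { v }.
The FIRST sets are disjoint and neither alternative is nullable — no conflict.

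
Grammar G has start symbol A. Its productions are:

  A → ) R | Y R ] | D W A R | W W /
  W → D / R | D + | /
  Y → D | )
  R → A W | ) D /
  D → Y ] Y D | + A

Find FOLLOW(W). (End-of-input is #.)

In A → D W A R: add FIRST(A R) = { ), +, / }.
In A → W W /: add FIRST(W /) = { ), +, / }.
In A → W W /: add FIRST(/) = { / }.
In R → A W: W is at the end, add FOLLOW(R) = { #, ), +, /, ] }.
Union: FOLLOW(W) = { #, ), +, /, ] }.

{ #, ), +, /, ] }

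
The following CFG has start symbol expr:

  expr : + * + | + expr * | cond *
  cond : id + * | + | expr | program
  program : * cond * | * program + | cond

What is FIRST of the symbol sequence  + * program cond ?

+ is a terminal; add {+} and stop.

{ + }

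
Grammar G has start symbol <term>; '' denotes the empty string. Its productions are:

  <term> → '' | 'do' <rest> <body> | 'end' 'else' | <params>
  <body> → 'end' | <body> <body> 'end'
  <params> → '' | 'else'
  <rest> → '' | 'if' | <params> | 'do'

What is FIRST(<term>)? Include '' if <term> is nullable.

<term> → '' contributes ''.
<term> → 'do' <rest> <body> contributes {'do'}.
<term> → 'end' 'else' contributes {'end'}.
From <term> → <params>: add FIRST(<params>) = { 'else', '' } (including '' since <params> is nullable).
Union: FIRST(<term>) = { 'do', 'else', 'end', '' }.

{ 'do', 'else', 'end', '' }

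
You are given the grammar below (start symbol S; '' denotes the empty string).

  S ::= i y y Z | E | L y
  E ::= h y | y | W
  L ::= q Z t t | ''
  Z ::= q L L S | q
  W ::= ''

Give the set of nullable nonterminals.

{ E, L, S, W }

Directly nullable (have an ''-production): L, W.
E ::= W with every symbol nullable, so E is nullable.
S ::= E with every symbol nullable, so S is nullable.
No other nonterminal has a production whose RHS symbols are all nullable.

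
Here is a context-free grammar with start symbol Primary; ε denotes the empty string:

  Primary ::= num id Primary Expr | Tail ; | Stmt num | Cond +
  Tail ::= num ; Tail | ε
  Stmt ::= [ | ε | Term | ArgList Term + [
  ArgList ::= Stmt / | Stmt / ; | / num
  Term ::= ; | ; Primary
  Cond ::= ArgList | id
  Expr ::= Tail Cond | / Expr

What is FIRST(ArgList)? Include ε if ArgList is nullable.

From ArgList ::= Stmt /: Stmt nullable, take FIRST(Stmt) ∪ {/} = { /, ;, [ }.
From ArgList ::= Stmt / ;: Stmt nullable, take FIRST(Stmt) ∪ {/} = { /, ;, [ }.
ArgList ::= / num contributes {/}.
Union: FIRST(ArgList) = { /, ;, [ }.

{ /, ;, [ }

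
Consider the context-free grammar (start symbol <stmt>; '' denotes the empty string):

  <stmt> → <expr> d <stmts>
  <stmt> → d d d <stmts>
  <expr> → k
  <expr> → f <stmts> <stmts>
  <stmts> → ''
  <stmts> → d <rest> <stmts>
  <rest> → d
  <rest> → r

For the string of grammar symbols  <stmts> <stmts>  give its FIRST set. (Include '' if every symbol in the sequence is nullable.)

{ d, '' }

Add FIRST(<stmts>)\{''} = { d }; <stmts> is nullable, continue.
Add FIRST(<stmts>)\{''} = { d }; <stmts> is nullable, continue.
Every symbol is nullable, so include ''.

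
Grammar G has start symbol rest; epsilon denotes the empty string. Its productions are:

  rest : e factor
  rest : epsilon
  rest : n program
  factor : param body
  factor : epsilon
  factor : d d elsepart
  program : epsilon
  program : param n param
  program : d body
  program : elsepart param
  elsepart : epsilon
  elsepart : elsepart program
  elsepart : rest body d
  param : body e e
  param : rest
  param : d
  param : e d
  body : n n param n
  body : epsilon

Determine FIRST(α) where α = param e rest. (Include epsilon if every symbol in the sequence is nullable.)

{ d, e, n }

Add FIRST(param)\{epsilon} = { d, e, n }; param is nullable, continue.
e is a terminal; add {e} and stop.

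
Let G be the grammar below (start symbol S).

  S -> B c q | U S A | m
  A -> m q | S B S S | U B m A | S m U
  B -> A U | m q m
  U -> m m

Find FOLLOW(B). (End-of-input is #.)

{ c, m }

In S -> B c q: add FIRST(c q) = { c }.
In A -> S B S S: add FIRST(S S) = { m }.
In A -> U B m A: add FIRST(m A) = { m }.
Union: FOLLOW(B) = { c, m }.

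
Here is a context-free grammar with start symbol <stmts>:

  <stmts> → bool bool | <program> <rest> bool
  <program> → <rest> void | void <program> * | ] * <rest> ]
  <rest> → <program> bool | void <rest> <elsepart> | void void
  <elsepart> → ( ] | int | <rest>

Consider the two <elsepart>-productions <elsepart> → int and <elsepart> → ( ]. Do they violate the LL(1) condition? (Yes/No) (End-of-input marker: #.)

FIRST(int) = { int } and FIRST(( ]) = { ( }.
The FIRST sets are disjoint and neither alternative is nullable — no conflict.

No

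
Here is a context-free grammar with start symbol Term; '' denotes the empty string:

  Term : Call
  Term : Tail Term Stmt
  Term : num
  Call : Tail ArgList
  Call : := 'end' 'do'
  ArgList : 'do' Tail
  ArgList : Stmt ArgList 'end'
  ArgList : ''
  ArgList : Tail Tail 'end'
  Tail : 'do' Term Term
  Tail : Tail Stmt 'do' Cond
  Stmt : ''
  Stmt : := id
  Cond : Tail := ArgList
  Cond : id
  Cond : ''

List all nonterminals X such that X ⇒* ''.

Directly nullable (have an ''-production): ArgList, Stmt, Cond.
No other nonterminal has a production whose RHS symbols are all nullable.

{ ArgList, Cond, Stmt }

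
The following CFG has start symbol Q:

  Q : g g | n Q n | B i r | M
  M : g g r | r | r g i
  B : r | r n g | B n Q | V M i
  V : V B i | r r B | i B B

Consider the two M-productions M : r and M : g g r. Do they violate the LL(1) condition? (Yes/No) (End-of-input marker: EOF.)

No

FIRST(r) = { r } and FIRST(g g r) = { g }.
The FIRST sets are disjoint and neither alternative is nullable — no conflict.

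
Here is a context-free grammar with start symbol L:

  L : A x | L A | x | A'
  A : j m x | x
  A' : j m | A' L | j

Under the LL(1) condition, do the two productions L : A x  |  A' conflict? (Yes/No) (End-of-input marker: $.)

Yes

FIRST(A x) = { j, x } and FIRST(A') = { j }.
Both contain j, so the two alternatives are not disjoint — LL(1) conflict.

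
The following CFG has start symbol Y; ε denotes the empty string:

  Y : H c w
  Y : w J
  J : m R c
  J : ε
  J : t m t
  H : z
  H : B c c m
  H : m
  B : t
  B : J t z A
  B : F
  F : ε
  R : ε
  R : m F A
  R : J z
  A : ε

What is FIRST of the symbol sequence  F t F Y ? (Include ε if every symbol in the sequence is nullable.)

{ t }

Add FIRST(F)\{ε} = {  }; F is nullable, continue.
t is a terminal; add {t} and stop.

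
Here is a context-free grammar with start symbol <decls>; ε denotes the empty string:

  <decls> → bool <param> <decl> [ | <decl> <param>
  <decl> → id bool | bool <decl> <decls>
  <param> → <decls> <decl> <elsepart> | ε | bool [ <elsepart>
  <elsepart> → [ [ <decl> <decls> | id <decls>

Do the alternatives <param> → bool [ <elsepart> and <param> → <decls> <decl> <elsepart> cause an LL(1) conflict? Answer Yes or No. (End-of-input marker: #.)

Yes

FIRST(bool [ <elsepart>) = { bool } and FIRST(<decls> <decl> <elsepart>) = { bool, id }.
Both contain bool, so the two alternatives are not disjoint — LL(1) conflict.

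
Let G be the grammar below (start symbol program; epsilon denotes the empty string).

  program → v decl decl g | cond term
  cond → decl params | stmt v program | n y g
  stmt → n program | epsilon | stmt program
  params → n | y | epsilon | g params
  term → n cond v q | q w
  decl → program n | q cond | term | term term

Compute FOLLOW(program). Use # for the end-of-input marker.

program is the start symbol, so # ∈ FOLLOW(program).
In cond → stmt v program: program is at the end, add FOLLOW(cond) = { g, n, q, v, y }.
In stmt → n program: program is at the end, add FOLLOW(stmt) = { n, q, v }.
In stmt → stmt program: program is at the end, add FOLLOW(stmt) = { n, q, v }.
In decl → program n: add FIRST(n) = { n }.
Union: FOLLOW(program) = { #, g, n, q, v, y }.

{ #, g, n, q, v, y }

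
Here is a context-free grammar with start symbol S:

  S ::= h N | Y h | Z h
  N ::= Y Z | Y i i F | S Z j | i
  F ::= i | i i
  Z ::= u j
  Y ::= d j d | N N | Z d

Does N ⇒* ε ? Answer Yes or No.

No nonterminal in this grammar is nullable.
No production of N has an RHS whose symbols are all nullable, so N is not nullable.

No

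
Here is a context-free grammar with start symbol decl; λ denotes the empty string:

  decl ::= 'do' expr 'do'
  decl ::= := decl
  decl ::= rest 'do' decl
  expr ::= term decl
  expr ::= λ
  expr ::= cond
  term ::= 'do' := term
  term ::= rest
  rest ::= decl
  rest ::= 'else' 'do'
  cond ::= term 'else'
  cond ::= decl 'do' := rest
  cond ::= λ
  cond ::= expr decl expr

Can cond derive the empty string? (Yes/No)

cond has an λ-production, so cond ⇒ λ.

Yes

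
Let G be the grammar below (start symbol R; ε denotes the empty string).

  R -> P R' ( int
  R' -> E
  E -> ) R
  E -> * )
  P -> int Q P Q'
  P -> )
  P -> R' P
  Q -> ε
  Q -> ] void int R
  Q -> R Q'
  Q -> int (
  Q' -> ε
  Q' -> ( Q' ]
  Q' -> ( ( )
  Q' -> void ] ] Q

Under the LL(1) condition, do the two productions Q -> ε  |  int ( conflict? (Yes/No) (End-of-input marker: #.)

FIRST(ε) = { ε } and FIRST(int () = { int }.
The first alternative is nullable and FOLLOW(Q) = { (, ), *, ], int, void } shares int with FIRST of the second — conflict.

Yes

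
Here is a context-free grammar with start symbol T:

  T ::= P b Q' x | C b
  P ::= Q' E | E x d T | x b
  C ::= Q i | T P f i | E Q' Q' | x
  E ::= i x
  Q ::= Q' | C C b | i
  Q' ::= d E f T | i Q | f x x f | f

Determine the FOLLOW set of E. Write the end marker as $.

{ b, d, f, i, x }

In P ::= Q' E: E is at the end, add FOLLOW(P) = { b, f }.
In P ::= E x d T: add FIRST(x d T) = { x }.
In C ::= E Q' Q': add FIRST(Q' Q') = { d, f, i }.
In Q' ::= d E f T: add FIRST(f T) = { f }.
Union: FOLLOW(E) = { b, d, f, i, x }.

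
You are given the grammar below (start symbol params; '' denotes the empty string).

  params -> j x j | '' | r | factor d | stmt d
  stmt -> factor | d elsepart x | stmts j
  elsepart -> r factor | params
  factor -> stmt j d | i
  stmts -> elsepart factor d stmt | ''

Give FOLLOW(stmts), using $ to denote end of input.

In stmt -> stmts j: add FIRST(j) = { j }.
Union: FOLLOW(stmts) = { j }.

{ j }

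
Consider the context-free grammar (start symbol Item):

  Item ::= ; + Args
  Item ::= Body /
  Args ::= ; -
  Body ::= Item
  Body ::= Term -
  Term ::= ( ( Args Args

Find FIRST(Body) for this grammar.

{ (, ; }

From Body ::= Item: add FIRST(Item) = { (, ; }.
From Body ::= Term -: add FIRST(Term) = { ( }.
Union: FIRST(Body) = { (, ; }.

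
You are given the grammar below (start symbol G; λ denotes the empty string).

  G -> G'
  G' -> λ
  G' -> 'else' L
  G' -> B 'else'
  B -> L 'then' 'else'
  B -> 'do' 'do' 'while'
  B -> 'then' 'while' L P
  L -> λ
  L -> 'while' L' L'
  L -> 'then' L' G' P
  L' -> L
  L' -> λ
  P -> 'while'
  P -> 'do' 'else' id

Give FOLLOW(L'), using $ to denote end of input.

{ $, 'do', 'else', 'then', 'while' }

In L -> 'while' L' L': add FIRST(L')\{λ} = { 'then', 'while' }.
  Since L' is nullable, also add FOLLOW(L) = { $, 'do', 'else', 'then', 'while' }.
In L -> 'while' L' L': L' is at the end, add FOLLOW(L) = { $, 'do', 'else', 'then', 'while' }.
In L -> 'then' L' G' P: add FIRST(G' P) = { 'do', 'else', 'then', 'while' }.
Union: FOLLOW(L') = { $, 'do', 'else', 'then', 'while' }.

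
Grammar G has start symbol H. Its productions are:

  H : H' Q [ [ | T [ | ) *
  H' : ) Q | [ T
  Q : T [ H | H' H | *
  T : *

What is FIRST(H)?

{ ), *, [ }

From H : H' Q [ [: add FIRST(H') = { ), [ }.
From H : T [: add FIRST(T) = { * }.
H : ) * contributes {)}.
Union: FIRST(H) = { ), *, [ }.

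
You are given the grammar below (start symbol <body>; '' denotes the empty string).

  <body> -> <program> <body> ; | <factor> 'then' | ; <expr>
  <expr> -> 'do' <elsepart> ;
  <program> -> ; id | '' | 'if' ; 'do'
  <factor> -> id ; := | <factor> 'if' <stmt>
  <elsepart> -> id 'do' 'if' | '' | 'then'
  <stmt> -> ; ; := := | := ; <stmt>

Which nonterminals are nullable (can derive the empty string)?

{ <elsepart>, <program> }

Directly nullable (have an ''-production): <program>, <elsepart>.
No other nonterminal has a production whose RHS symbols are all nullable.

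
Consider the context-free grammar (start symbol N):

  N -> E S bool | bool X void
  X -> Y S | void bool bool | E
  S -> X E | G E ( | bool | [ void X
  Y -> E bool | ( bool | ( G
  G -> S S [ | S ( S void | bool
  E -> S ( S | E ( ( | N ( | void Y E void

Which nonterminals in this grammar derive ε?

{ } (none)

No nonterminal has an empty production or an RHS whose symbols are all nullable.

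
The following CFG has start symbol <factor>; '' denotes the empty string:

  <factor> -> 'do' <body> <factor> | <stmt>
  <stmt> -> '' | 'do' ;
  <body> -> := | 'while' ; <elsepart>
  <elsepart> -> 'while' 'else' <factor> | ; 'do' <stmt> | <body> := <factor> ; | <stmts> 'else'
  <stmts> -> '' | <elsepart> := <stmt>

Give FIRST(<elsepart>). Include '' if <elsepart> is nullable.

{ 'else', 'while', :=, ; }

<elsepart> -> 'while' 'else' <factor> contributes {'while'}.
<elsepart> -> ; 'do' <stmt> contributes {;}.
From <elsepart> -> <body> := <factor> ;: add FIRST(<body>) = { 'while', := }.
From <elsepart> -> <stmts> 'else': <stmts> nullable, take FIRST(<stmts>) ∪ {'else'} = { 'else', 'while', :=, ; }.
Union: FIRST(<elsepart>) = { 'else', 'while', :=, ; }.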